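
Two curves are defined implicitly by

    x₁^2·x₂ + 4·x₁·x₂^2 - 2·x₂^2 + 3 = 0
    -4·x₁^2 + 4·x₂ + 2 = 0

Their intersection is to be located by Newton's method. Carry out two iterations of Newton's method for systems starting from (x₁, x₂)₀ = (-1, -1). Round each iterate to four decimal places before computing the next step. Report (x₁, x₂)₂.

(-1.8472, 0.2806)

At (-1, -1): F = (-4.0000, -6.0000).
Jacobian J = [[2·x₁·x₂ + 4·x₂^2, x₁^2 + 8·x₁·x₂ - 4·x₂], [-8·x₁, 4]].
At the point, J = [[6.0000, 13.0000], [8.0000, 4.0000]] (det J = -80.0000).
Solving J·Δ = −F gives Δ = (0.7750, -0.0500).
Then the next iterate is (x₁, x₂)₁ = (-0.2250, -1.0500).
Round to (-0.2250, -1.0500) and repeat: F = (-0.250406, -2.4025), J = [[4.8825, 6.140625], [1.8000, 4.0000]].
Δ = (-1.6222, 1.3306), so (x₁, x₂)₂ = (-1.8472, 0.2806).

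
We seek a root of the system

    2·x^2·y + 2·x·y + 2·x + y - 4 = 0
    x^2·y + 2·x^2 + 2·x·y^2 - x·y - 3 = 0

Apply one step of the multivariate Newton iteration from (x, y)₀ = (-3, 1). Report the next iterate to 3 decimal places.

(-1.765, 1.529)

At (-3, 1): F = (3.000, 21.000).
Jacobian J = [[4·x·y + 2·y + 2, 2·x^2 + 2·x + 1], [2·x·y + 4·x + 2·y^2 - y, x^2 + 4·x·y - x]].
At the point, J = [[-8.000, 13.000], [-17.000, 0.000]] (det J = 221.000).
Solving J·Δ = −F gives Δ = (1.235, 0.529).
Then the next iterate is (x, y)₁ = (-1.765, 1.529).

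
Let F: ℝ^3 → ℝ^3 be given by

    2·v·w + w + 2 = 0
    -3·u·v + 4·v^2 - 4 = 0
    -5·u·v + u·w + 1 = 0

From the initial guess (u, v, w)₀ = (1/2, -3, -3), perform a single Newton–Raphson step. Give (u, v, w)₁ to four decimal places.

At (1/2, -3, -3): F = (17.0000, 36.5000, 7.0000).
Jacobian J = [[0, 2·w, 2·v + 1], [-3·v, -3·u + 8·v, 0], [-5·v + w, -5·u, u]].
At the point, J = [[0.0000, -6.0000, -5.0000], [9.0000, -25.5000, 0.0000], [12.0000, -2.5000, 0.5000]] (det J = -1390.5000).
Solving J·Δ = −F gives Δ = (-0.3909, 1.2934, 1.8479).
Then the next iterate is (u, v, w)₁ = (0.1091, -1.7066, -1.1521).

(0.1091, -1.7066, -1.1521)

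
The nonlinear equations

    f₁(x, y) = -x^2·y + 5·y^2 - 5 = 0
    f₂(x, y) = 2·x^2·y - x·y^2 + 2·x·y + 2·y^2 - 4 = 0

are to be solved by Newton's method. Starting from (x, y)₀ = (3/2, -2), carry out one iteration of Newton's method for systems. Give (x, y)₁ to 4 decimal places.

At (3/2, -2): F = (19.5000, -17.0000).
Jacobian J = [[-2·x·y, -x^2 + 10·y], [4·x·y - y^2 + 2·y, 2·x^2 - 2·x·y + 2·x + 4·y]].
At the point, J = [[6.0000, -22.2500], [-20.0000, 5.5000]] (det J = -412.0000).
Solving J·Δ = −F gives Δ = (-0.6578, 0.6990).
Then the next iterate is (x, y)₁ = (0.8422, -1.3010).

(0.8422, -1.3010)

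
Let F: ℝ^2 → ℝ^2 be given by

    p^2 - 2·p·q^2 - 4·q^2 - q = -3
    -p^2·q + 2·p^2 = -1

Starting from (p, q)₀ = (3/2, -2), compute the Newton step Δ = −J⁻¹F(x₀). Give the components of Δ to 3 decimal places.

(-0.714, 0.636)

At (3/2, -2): F = (-20.750, 10.000).
Jacobian J = [[2·p - 2·q^2, -4·p·q - 8·q - 1], [-2·p·q + 4·p, -p^2]].
At the point, J = [[-5.000, 27.000], [12.000, -2.250]] (det J = -312.750).
Solving J·Δ = −F gives Δ = (-0.714, 0.636).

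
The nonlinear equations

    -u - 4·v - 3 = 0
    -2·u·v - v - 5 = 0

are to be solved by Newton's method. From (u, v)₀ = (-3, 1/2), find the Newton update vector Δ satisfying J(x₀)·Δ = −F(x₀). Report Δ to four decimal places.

(-2.2222, 0.0556)

At (-3, 1/2): F = (-2.0000, -2.5000).
Jacobian J = [[-1, -4], [-2·v, -2·u - 1]].
At the point, J = [[-1.0000, -4.0000], [-1.0000, 5.0000]] (det J = -9.0000).
Solving J·Δ = −F gives Δ = (-2.2222, 0.0556).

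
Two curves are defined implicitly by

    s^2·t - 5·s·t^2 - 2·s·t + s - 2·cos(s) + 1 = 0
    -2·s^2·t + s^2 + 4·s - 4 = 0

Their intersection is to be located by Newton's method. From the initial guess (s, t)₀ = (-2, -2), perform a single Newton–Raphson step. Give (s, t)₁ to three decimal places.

(-1.852, -1.296)

At (-2, -2): F = (23.83229, 8.000).
Jacobian J = [[2·s·t - 5·t^2 - 2·t + 2·sin(s) + 1, s^2 - 10·s·t - 2·s], [-4·s·t + 2·s + 4, -2·s^2]].
At the point, J = [[-8.81859, -32.000], [-16.000, -8.000]] (det J = -441.45124).
Solving J·Δ = −F gives Δ = (0.148, 0.704).
Then the next iterate is (s, t)₁ = (-1.852, -1.296).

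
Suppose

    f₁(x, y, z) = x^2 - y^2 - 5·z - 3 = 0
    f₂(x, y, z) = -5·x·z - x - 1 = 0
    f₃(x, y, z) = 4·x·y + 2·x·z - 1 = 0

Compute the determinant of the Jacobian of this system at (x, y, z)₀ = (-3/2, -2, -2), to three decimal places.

J = [[2·x, -2·y, -5], [-5·z - 1, 0, -5·x], [4·y + 2·z, 4·x, 2·x]].
At the point, J = [[-3.000, 4.000, -5.000], [9.000, 0.000, 7.500], [-12.000, -6.000, -3.000]].
det J = -117.000.

-117.000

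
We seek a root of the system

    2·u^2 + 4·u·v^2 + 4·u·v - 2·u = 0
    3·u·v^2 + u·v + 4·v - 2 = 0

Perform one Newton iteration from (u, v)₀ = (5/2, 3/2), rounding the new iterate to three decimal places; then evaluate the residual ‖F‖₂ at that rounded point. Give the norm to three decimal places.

At (5/2, 3/2): F = (45.000, 24.625).
Jacobian J = [[4·u + 4·v^2 + 4·v - 2, 8·u·v + 4·u], [3·v^2 + v, 6·u·v + u + 4]].
At the point, J = [[23.000, 40.000], [8.250, 29.000]] (det J = 337.000).
Solving J·Δ = −F gives Δ = (-0.950, -0.579).
Then the next iterate is (u, v)₁ = (1.550, 0.921).
Re-evaluating at (1.550, 0.921): F = (12.67429, 7.05587), so ‖F‖₂ = 14.506.

14.506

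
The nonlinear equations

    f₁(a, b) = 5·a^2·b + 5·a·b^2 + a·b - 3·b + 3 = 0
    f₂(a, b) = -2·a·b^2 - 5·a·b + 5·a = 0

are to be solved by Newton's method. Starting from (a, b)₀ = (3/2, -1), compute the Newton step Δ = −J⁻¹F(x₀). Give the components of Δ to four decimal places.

(-1.0577, 2.3590)

At (3/2, -1): F = (0.7500, 12.0000).
Jacobian J = [[10·a·b + 5·b^2 + b, 5·a^2 + 10·a·b + a - 3], [-2·b^2 - 5·b + 5, -4·a·b - 5·a]].
At the point, J = [[-11.0000, -5.2500], [8.0000, -1.5000]] (det J = 58.5000).
Solving J·Δ = −F gives Δ = (-1.0577, 2.3590).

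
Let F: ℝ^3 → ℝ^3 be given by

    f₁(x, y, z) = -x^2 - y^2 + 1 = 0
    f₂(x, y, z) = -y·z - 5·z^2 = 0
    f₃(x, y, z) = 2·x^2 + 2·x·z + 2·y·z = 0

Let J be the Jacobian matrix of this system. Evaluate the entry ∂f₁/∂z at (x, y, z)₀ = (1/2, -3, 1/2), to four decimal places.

0.0000

∂f₁/∂z = 0.
At (1/2, -3, 1/2) this is 0.0000.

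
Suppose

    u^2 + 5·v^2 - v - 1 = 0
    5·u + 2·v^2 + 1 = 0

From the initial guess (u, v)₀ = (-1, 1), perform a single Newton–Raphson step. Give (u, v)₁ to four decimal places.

At (-1, 1): F = (4.0000, -2.0000).
Jacobian J = [[2·u, 10·v - 1], [5, 4·v]].
At the point, J = [[-2.0000, 9.0000], [5.0000, 4.0000]] (det J = -53.0000).
Solving J·Δ = −F gives Δ = (0.6415, -0.3019).
Then the next iterate is (u, v)₁ = (-0.3585, 0.6981).

(-0.3585, 0.6981)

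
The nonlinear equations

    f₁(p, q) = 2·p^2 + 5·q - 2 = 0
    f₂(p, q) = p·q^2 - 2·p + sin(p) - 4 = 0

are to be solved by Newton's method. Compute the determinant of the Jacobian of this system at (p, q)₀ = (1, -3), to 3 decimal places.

J = [[4·p, 5], [q^2 + cos(p) - 2, 2·p·q]].
At the point, J = [[4.000, 5.000], [7.54030, -6.000]].
det J = -61.702.

-61.702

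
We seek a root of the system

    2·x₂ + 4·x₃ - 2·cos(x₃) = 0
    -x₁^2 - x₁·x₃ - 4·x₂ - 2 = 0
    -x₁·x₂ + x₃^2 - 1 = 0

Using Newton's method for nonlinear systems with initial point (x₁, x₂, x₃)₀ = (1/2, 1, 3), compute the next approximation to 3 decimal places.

At (1/2, 1, 3): F = (15.97998, -7.750, 7.500).
Jacobian J = [[0, 2, 2·sin(x₃) + 4], [-2·x₁ - x₃, -4, -x₁], [-x₂, -x₁, 2·x₃]].
At the point, J = [[0.000, 2.000, 4.28224], [-4.000, -4.000, -0.500], [-1.000, -0.500, 6.000]] (det J = 40.43552).
Solving J·Δ = −F gives Δ = (3.882, -5.684, -1.077).
Then the next iterate is (x₁, x₂, x₃)₁ = (4.382, -4.684, 1.923).

(4.382, -4.684, 1.923)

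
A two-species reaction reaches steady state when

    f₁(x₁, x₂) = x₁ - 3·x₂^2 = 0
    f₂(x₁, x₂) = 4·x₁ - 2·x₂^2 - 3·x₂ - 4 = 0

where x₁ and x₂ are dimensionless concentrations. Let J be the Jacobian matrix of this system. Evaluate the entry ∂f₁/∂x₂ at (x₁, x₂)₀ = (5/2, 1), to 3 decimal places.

-6.000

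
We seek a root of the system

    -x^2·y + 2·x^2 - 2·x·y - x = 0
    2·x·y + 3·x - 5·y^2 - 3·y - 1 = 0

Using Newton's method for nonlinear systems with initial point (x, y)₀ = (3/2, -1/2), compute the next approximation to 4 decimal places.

(0.6680, -0.6172)

At (3/2, -1/2): F = (5.6250, 2.2500).
Jacobian J = [[-2·x·y + 4·x - 2·y - 1, -x^2 - 2·x], [2·y + 3, 2·x - 10·y - 3]].
At the point, J = [[7.5000, -5.2500], [2.0000, 5.0000]] (det J = 48.0000).
Solving J·Δ = −F gives Δ = (-0.8320, -0.1172).
Then the next iterate is (x, y)₁ = (0.6680, -0.6172).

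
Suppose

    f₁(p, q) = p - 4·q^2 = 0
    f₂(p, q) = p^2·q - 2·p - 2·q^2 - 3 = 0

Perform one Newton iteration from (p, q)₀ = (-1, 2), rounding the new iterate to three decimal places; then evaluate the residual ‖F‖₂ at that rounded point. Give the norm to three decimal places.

At (-1, 2): F = (-17.000, -7.000).
Jacobian J = [[1, -8·q], [2·p·q - 2, p^2 - 4·q]].
At the point, J = [[1.000, -16.000], [-6.000, -7.000]] (det J = -103.000).
Solving J·Δ = −F gives Δ = (0.068, -1.058).
Then the next iterate is (p, q)₁ = (-0.932, 0.942).
Re-evaluating at (-0.932, 0.942): F = (-4.48146, -2.09248), so ‖F‖₂ = 4.946.

4.946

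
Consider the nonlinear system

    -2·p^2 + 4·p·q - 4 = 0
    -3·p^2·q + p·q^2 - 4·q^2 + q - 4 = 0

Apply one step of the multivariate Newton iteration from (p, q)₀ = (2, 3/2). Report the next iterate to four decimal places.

(0.7500, 1.1875)

At (2, 3/2): F = (0.0000, -25.0000).
Jacobian J = [[-4·p + 4·q, 4·p], [-6·p·q + q^2, -3·p^2 + 2·p·q - 8·q + 1]].
At the point, J = [[-2.0000, 8.0000], [-15.7500, -17.0000]] (det J = 160.0000).
Solving J·Δ = −F gives Δ = (-1.2500, -0.3125).
Then the next iterate is (p, q)₁ = (0.7500, 1.1875).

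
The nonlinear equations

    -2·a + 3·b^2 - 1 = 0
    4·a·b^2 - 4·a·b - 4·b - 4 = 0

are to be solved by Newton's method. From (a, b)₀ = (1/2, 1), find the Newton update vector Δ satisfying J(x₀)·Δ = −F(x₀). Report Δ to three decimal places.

(-11.500, -4.000)

At (1/2, 1): F = (1.000, -8.000).
Jacobian J = [[-2, 6·b], [4·b^2 - 4·b, 8·a·b - 4·a - 4]].
At the point, J = [[-2.000, 6.000], [0.000, -2.000]] (det J = 4.000).
Solving J·Δ = −F gives Δ = (-11.500, -4.000).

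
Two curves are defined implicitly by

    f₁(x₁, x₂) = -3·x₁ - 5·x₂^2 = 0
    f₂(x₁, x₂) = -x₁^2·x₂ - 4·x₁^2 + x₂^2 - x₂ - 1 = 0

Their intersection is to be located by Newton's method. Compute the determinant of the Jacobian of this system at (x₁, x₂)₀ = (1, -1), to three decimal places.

72.000

J = [[-3, -10·x₂], [-2·x₁·x₂ - 8·x₁, -x₁^2 + 2·x₂ - 1]].
At the point, J = [[-3.000, 10.000], [-6.000, -4.000]].
det J = 72.000.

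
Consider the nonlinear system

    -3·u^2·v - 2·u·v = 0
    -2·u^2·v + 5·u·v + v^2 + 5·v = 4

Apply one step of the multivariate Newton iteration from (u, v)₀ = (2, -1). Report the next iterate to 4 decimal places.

At (2, -1): F = (16.0000, -10.0000).
Jacobian J = [[-6·u·v - 2·v, -3·u^2 - 2·u], [-4·u·v + 5·v, -2·u^2 + 5·u + 2·v + 5]].
At the point, J = [[14.0000, -16.0000], [3.0000, 5.0000]] (det J = 118.0000).
Solving J·Δ = −F gives Δ = (0.6780, 1.5932).
Then the next iterate is (u, v)₁ = (2.6780, 0.5932).

(2.6780, 0.5932)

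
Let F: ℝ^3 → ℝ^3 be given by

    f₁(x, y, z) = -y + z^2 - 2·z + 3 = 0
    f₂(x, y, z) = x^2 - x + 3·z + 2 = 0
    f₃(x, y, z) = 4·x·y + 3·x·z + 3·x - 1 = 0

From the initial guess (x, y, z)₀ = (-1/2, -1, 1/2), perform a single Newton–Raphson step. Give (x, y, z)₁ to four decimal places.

At (-1/2, -1, 1/2): F = (3.2500, 4.2500, -1.2500).
Jacobian J = [[0, -1, 2·z - 2], [2·x - 1, 0, 3], [4·y + 3·z + 3, 4·x, 3·x]].
At the point, J = [[0.0000, -1.0000, -1.0000], [-2.0000, 0.0000, 3.0000], [0.5000, -2.0000, -1.5000]] (det J = -2.5000).
Solving J·Δ = −F gives Δ = (10.1500, -2.1000, 5.3500).
Then the next iterate is (x, y, z)₁ = (9.6500, -3.1000, 5.8500).

(9.6500, -3.1000, 5.8500)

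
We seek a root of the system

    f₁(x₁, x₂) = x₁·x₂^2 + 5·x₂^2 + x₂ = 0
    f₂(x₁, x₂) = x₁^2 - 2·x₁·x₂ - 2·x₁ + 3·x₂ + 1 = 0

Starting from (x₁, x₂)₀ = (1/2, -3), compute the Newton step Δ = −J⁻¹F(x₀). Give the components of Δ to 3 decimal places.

(0.511, 1.597)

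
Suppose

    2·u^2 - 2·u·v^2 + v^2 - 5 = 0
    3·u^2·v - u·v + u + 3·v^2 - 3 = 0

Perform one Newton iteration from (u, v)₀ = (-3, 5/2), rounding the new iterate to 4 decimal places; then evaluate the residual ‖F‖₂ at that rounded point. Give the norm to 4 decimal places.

At (-3, 5/2): F = (56.7500, 87.7500).
Jacobian J = [[4·u - 2·v^2, -4·u·v + 2·v], [6·u·v - v + 1, 3·u^2 - u + 6·v]].
At the point, J = [[-24.5000, 35.0000], [-46.5000, 45.0000]] (det J = 525.0000).
Solving J·Δ = −F gives Δ = (0.9857, -0.9314).
Then the next iterate is (u, v)₁ = (-2.0143, 1.5686).
Re-evaluating at (-2.0143, 1.5686): F = (15.487709, 24.620183), so ‖F‖₂ = 29.0865.

29.0865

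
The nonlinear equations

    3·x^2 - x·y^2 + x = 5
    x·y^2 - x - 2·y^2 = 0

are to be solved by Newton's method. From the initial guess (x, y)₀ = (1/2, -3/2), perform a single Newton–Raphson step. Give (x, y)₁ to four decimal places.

(3.1875, -1.3854)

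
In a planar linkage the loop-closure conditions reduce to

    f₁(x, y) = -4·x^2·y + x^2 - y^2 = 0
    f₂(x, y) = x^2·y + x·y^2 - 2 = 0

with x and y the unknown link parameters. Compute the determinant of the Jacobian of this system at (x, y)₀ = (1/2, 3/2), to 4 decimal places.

6.2500

J = [[-8·x·y + 2·x, -4·x^2 - 2·y], [2·x·y + y^2, x^2 + 2·x·y]].
At the point, J = [[-5.0000, -4.0000], [3.7500, 1.7500]].
det J = 6.2500.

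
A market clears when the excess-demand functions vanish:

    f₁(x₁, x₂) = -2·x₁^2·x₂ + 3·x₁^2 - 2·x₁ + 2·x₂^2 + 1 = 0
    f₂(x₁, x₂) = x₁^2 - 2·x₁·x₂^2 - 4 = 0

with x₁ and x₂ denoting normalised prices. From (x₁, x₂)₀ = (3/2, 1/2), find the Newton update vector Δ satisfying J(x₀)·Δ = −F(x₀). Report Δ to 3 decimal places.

At (3/2, 1/2): F = (3.000, -2.500).
Jacobian J = [[-4·x₁·x₂ + 6·x₁ - 2, -2·x₁^2 + 4·x₂], [2·x₁ - 2·x₂^2, -4·x₁·x₂]].
At the point, J = [[4.000, -2.500], [2.500, -3.000]] (det J = -5.750).
Solving J·Δ = −F gives Δ = (-2.652, -3.043).

(-2.652, -3.043)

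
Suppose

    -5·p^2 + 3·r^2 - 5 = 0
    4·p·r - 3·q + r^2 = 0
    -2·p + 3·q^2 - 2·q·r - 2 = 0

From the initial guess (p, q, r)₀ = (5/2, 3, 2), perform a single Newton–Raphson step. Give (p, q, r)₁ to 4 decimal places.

(1.2549, 2.0051, 1.4269)

At (5/2, 3, 2): F = (-24.2500, 15.0000, 8.0000).
Jacobian J = [[-10·p, 0, 6·r], [4·r, -3, 4·p + 2·r], [-2, 6·q - 2·r, -2·q]].
At the point, J = [[-25.0000, 0.0000, 12.0000], [8.0000, -3.0000, 14.0000], [-2.0000, 14.0000, -6.0000]] (det J = 5722.0000).
Solving J·Δ = −F gives Δ = (-1.2451, -0.9949, -0.5731).
Then the next iterate is (p, q, r)₁ = (1.2549, 2.0051, 1.4269).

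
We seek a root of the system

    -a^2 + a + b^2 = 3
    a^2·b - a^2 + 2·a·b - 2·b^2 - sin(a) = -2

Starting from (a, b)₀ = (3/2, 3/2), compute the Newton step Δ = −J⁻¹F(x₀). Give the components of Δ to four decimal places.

(-0.4460, 0.2027)

At (3/2, 3/2): F = (-1.5000, 2.127505).
Jacobian J = [[-2·a + 1, 2·b], [2·a·b - 2·a + 2·b - cos(a), a^2 + 2·a - 4·b]].
At the point, J = [[-2.0000, 3.0000], [4.429263, -0.7500]] (det J = -11.787788).
Solving J·Δ = −F gives Δ = (-0.4460, 0.2027).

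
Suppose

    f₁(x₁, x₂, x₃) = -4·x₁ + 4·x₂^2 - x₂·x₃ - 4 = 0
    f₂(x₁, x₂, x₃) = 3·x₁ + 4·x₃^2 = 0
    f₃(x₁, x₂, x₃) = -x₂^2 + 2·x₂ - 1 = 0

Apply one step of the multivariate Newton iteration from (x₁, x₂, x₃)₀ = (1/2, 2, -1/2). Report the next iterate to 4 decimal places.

(0.7727, 1.5000, 0.3295)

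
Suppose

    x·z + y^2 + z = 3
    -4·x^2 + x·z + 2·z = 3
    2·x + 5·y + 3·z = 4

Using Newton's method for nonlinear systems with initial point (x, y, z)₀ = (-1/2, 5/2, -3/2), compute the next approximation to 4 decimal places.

At (-1/2, 5/2, -3/2): F = (2.5000, -6.2500, 3.0000).
Jacobian J = [[z, 2·y, x + 1], [-8·x + z, 0, x + 2], [2, 5, 3]].
At the point, J = [[-1.5000, 5.0000, 0.5000], [2.5000, 0.0000, 1.5000], [2.0000, 5.0000, 3.0000]] (det J = -5.0000).
Solving J·Δ = −F gives Δ = (16.3750, 6.7250, -23.1250).
Then the next iterate is (x, y, z)₁ = (15.8750, 9.2250, -24.6250).

(15.8750, 9.2250, -24.6250)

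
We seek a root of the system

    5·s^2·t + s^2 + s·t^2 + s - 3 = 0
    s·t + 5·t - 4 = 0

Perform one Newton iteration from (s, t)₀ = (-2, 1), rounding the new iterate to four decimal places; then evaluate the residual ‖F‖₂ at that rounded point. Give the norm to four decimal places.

At (-2, 1): F = (17.0000, -1.0000).
Jacobian J = [[10·s·t + 2·s + t^2 + 1, 5·s^2 + 2·s·t], [t, s + 5]].
At the point, J = [[-22.0000, 16.0000], [1.0000, 3.0000]] (det J = -82.0000).
Solving J·Δ = −F gives Δ = (0.8171, 0.0610).
Then the next iterate is (s, t)₁ = (-1.1829, 1.0610).
Re-evaluating at (-1.1829, 1.0610): F = (3.307771, 0.049943), so ‖F‖₂ = 3.3081.

3.3081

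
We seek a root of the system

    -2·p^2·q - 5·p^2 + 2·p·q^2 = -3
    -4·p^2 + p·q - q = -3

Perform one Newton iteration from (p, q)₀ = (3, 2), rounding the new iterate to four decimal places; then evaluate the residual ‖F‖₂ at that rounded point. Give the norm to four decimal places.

At (3, 2): F = (-54.0000, -29.0000).
Jacobian J = [[-4·p·q - 10·p + 2·q^2, -2·p^2 + 4·p·q], [-8·p + q, p - 1]].
At the point, J = [[-46.0000, 6.0000], [-22.0000, 2.0000]] (det J = 40.0000).
Solving J·Δ = −F gives Δ = (-1.6500, -3.6500).
Then the next iterate is (p, q)₁ = (1.3500, -1.6500).
Re-evaluating at (1.3500, -1.6500): F = (7.2525, -4.8675), so ‖F‖₂ = 8.7345.

8.7345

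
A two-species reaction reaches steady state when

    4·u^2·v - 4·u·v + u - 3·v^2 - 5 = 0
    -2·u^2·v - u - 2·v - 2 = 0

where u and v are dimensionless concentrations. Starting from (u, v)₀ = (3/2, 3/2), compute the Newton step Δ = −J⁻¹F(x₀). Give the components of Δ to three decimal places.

(-0.292, -1.590)

At (3/2, 3/2): F = (-5.750, -13.250).
Jacobian J = [[8·u·v - 4·v + 1, 4·u^2 - 4·u - 6·v], [-4·u·v - 1, -2·u^2 - 2]].
At the point, J = [[13.000, -6.000], [-10.000, -6.500]] (det J = -144.500).
Solving J·Δ = −F gives Δ = (-0.292, -1.590).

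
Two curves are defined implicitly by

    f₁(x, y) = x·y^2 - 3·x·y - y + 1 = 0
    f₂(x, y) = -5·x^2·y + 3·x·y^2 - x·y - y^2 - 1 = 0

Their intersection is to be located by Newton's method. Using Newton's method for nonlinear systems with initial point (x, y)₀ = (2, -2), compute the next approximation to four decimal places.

At (2, -2): F = (23.0000, 63.0000).
Jacobian J = [[y^2 - 3·y, 2·x·y - 3·x - 1], [-10·x·y + 3·y^2 - y, -5·x^2 + 6·x·y - x - 2·y]].
At the point, J = [[10.0000, -15.0000], [54.0000, -42.0000]] (det J = 390.0000).
Solving J·Δ = −F gives Δ = (0.0538, 1.5692).
Then the next iterate is (x, y)₁ = (2.0538, -0.4308).

(2.0538, -0.4308)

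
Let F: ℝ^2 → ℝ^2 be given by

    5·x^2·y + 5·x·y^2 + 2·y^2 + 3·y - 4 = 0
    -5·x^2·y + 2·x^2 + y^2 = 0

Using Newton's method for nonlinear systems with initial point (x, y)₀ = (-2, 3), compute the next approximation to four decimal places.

At (-2, 3): F = (-7.0000, -43.0000).
Jacobian J = [[10·x·y + 5·y^2, 5·x^2 + 10·x·y + 4·y + 3], [-10·x·y + 4·x, -5·x^2 + 2·y]].
At the point, J = [[-15.0000, -25.0000], [52.0000, -14.0000]] (det J = 1510.0000).
Solving J·Δ = −F gives Δ = (0.6470, -0.6682).
Then the next iterate is (x, y)₁ = (-1.3530, 2.3318).

(-1.3530, 2.3318)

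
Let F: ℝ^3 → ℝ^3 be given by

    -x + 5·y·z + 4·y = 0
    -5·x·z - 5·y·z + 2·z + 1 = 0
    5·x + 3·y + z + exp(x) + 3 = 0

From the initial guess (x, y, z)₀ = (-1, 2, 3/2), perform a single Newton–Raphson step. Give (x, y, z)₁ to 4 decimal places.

(-3.7077, 8.1285, -8.2185)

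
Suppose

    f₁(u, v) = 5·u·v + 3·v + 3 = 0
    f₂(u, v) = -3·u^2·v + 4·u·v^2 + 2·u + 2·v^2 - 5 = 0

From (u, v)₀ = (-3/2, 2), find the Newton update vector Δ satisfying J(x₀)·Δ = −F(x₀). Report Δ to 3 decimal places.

(-0.492, -2.427)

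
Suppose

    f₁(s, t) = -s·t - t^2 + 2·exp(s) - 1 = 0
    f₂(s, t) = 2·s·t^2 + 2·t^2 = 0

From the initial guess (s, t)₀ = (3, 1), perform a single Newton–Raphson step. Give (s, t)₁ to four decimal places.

At (3, 1): F = (35.171074, 8.0000).
Jacobian J = [[-t + 2·exp(s), -s - 2·t], [2·t^2, 4·s·t + 4·t]].
At the point, J = [[39.171074, -5.0000], [2.0000, 16.0000]] (det J = 636.737182).
Solving J·Δ = −F gives Δ = (-0.9466, -0.3817).
Then the next iterate is (s, t)₁ = (2.0534, 0.6183).

(2.0534, 0.6183)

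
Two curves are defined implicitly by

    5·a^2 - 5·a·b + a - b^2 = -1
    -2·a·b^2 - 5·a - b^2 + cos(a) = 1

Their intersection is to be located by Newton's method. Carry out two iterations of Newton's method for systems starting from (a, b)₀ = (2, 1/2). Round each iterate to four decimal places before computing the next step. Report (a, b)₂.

(-0.1125, -0.9466)

At (2, 1/2): F = (17.7500, -12.666147).
Jacobian J = [[10·a - 5·b + 1, -5·a - 2·b], [-2·b^2 - sin(a) - 5, -4·a·b - 2·b]].
At the point, J = [[18.5000, -11.0000], [-6.409297, -5.0000]] (det J = -163.002272).
Solving J·Δ = −F gives Δ = (-1.3992, -0.7396).
Then the next iterate is (a, b)₁ = (0.6008, -0.2396).
Round to (0.6008, -0.2396) and repeat: F = (4.067953, -3.305506), J = [[8.2060, -2.5248], [-5.680119, 1.055007]].
Δ = (-0.7133, -0.7070), so (a, b)₂ = (-0.1125, -0.9466).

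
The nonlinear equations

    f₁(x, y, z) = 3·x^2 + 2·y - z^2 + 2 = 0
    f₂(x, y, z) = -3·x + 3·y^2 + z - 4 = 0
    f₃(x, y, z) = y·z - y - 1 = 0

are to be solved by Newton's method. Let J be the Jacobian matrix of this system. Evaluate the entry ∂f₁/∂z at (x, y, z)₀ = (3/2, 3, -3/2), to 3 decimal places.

3.000

∂f₁/∂z = -2·z.
At (3/2, 3, -3/2) this is 3.000.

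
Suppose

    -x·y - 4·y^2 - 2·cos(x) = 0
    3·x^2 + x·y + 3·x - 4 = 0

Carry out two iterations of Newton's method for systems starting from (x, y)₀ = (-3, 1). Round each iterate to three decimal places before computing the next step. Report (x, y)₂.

At (-3, 1): F = (0.97998, 11.000).
Jacobian J = [[-y + 2·sin(x), -x - 8·y], [6·x + y + 3, x]].
At the point, J = [[-1.28224, -5.000], [-14.000, -3.000]] (det J = -66.15328).
Solving J·Δ = −F gives Δ = (0.787, -0.006).
Then the next iterate is (x, y)₁ = (-2.213, 0.994).
Round to (-2.213, 0.994) and repeat: F = (-0.55450, 1.85339), J = [[-2.59556, -5.739], [-9.284, -2.213]].
Δ = (0.250, -0.209), so (x, y)₂ = (-1.963, 0.785).

(-1.963, 0.785)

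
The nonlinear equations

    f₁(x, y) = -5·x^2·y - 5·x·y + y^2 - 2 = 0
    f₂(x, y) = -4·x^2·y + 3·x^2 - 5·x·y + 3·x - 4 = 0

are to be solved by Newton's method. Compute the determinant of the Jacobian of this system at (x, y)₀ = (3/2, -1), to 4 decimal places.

J = [[-10·x·y - 5·y, -5·x^2 - 5·x + 2·y], [-8·x·y + 6·x - 5·y + 3, -4·x^2 - 5·x]].
At the point, J = [[20.0000, -20.7500], [29.0000, -16.5000]].
det J = 271.7500.

271.7500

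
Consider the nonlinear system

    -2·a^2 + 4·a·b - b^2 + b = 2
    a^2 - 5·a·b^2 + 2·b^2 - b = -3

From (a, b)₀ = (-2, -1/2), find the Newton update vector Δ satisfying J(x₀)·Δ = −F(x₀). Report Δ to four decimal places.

At (-2, -1/2): F = (-6.7500, 10.5000).
Jacobian J = [[-4·a + 4·b, 4·a - 2·b + 1], [2·a - 5·b^2, -10·a·b + 4·b - 1]].
At the point, J = [[6.0000, -6.0000], [-5.2500, -13.0000]] (det J = -109.5000).
Solving J·Δ = −F gives Δ = (1.3767, 0.2517).

(1.3767, 0.2517)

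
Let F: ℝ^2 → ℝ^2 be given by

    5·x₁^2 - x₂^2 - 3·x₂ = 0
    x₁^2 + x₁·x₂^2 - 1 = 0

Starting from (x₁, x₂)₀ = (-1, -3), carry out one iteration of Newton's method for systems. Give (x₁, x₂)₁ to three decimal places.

(-0.296, -2.321)

At (-1, -3): F = (5.000, -9.000).
Jacobian J = [[10·x₁, -2·x₂ - 3], [2·x₁ + x₂^2, 2·x₁·x₂]].
At the point, J = [[-10.000, 3.000], [7.000, 6.000]] (det J = -81.000).
Solving J·Δ = −F gives Δ = (0.704, 0.679).
Then the next iterate is (x₁, x₂)₁ = (-0.296, -2.321).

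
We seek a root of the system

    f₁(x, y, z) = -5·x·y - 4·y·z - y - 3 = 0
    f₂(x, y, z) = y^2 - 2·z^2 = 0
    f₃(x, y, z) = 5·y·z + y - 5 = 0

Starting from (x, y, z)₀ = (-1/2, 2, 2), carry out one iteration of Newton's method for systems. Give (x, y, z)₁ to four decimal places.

(-0.9125, 1.2500, 1.1250)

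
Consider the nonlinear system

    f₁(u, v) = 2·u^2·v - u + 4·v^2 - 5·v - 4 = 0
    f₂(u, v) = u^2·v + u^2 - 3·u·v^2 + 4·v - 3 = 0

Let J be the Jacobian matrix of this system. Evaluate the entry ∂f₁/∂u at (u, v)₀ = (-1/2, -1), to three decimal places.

∂f₁/∂u = 4·u·v - 1.
At (-1/2, -1) this is 1.000.

1.000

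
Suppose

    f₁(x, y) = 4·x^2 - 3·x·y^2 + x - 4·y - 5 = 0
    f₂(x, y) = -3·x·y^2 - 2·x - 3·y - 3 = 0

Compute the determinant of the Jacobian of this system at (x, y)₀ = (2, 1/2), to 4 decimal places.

J = [[8·x - 3·y^2 + 1, -6·x·y - 4], [-3·y^2 - 2, -6·x·y - 3]].
At the point, J = [[16.2500, -10.0000], [-2.7500, -9.0000]].
det J = -173.7500.

-173.7500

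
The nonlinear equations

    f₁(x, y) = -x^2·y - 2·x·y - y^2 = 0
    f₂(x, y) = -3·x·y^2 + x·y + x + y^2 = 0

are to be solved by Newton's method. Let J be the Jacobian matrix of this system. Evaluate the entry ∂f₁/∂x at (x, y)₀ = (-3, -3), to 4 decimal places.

-12.0000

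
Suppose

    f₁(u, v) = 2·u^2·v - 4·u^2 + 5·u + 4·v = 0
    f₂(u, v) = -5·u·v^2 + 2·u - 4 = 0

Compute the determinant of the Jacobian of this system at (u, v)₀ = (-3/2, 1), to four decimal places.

190.5000

J = [[4·u·v - 8·u + 5, 2·u^2 + 4], [-5·v^2 + 2, -10·u·v]].
At the point, J = [[11.0000, 8.5000], [-3.0000, 15.0000]].
det J = 190.5000.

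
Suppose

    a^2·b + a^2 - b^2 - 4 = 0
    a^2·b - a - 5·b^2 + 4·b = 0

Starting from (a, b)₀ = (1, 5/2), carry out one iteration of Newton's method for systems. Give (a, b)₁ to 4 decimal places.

(1.4516, 1.6028)

At (1, 5/2): F = (-6.7500, -19.7500).
Jacobian J = [[2·a·b + 2·a, a^2 - 2·b], [2·a·b - 1, a^2 - 10·b + 4]].
At the point, J = [[7.0000, -4.0000], [4.0000, -20.0000]] (det J = -124.0000).
Solving J·Δ = −F gives Δ = (0.4516, -0.8972).
Then the next iterate is (a, b)₁ = (1.4516, 1.6028).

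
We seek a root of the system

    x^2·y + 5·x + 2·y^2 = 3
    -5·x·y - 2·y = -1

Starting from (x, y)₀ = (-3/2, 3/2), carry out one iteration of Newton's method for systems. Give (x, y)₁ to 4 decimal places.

(-0.0957, 1.7331)

At (-3/2, 3/2): F = (-2.6250, 9.2500).
Jacobian J = [[2·x·y + 5, x^2 + 4·y], [-5·y, -5·x - 2]].
At the point, J = [[0.5000, 8.2500], [-7.5000, 5.5000]] (det J = 64.6250).
Solving J·Δ = −F gives Δ = (1.4043, 0.2331).
Then the next iterate is (x, y)₁ = (-0.0957, 1.7331).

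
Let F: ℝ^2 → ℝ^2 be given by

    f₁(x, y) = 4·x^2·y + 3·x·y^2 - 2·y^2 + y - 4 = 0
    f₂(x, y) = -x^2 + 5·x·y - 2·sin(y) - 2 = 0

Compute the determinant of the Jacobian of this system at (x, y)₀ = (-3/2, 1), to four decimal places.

101.2254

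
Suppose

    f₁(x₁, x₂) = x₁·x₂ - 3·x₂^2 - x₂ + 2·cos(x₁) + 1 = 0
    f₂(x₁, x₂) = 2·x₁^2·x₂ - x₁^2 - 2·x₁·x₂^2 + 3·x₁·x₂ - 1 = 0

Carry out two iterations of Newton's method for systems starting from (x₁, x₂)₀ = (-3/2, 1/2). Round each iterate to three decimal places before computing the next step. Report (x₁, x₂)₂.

At (-3/2, 1/2): F = (-0.85853, -2.500).
Jacobian J = [[x₂ - 2·sin(x₁), x₁ - 6·x₂ - 1], [4·x₁·x₂ - 2·x₁ - 2·x₂^2 + 3·x₂, 2·x₁^2 - 4·x₁·x₂ + 3·x₁]].
At the point, J = [[2.49499, -5.500], [1.000, 3.000]] (det J = 12.98497).
Solving J·Δ = −F gives Δ = (1.257, 0.414).
Then the next iterate is (x₁, x₂)₁ = (-0.243, 0.914).
Round to (-0.243, 0.914) and repeat: F = (-0.70105, -1.21141), J = [[1.39523, -6.727], [0.66880, 0.27751]].
Δ = (1.708, 0.250), so (x₁, x₂)₂ = (1.465, 1.164).

(1.465, 1.164)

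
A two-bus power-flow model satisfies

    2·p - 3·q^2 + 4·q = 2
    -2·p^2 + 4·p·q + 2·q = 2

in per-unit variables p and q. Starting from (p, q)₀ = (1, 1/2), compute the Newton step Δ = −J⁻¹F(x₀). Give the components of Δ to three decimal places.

(-0.607, -0.036)

At (1, 1/2): F = (1.250, -1.000).
Jacobian J = [[2, -6·q + 4], [-4·p + 4·q, 4·p + 2]].
At the point, J = [[2.000, 1.000], [-2.000, 6.000]] (det J = 14.000).
Solving J·Δ = −F gives Δ = (-0.607, -0.036).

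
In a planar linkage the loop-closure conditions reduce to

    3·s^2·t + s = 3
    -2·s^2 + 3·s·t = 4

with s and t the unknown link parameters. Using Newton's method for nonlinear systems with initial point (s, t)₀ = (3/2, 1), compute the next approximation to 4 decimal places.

At (3/2, 1): F = (5.2500, -4.0000).
Jacobian J = [[6·s·t + 1, 3·s^2], [-4·s + 3·t, 3·s]].
At the point, J = [[10.0000, 6.7500], [-3.0000, 4.5000]] (det J = 65.2500).
Solving J·Δ = −F gives Δ = (-0.7759, 0.3716).
Then the next iterate is (s, t)₁ = (0.7241, 1.3716).

(0.7241, 1.3716)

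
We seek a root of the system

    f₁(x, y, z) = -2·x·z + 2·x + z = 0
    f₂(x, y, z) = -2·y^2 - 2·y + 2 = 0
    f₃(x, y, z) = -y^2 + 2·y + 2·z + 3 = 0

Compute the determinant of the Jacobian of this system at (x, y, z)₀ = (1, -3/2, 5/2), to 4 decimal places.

-24.0000

J = [[-2·z + 2, 0, -2·x + 1], [0, -4·y - 2, 0], [0, -2·y + 2, 2]].
At the point, J = [[-3.0000, 0.0000, -1.0000], [0.0000, 4.0000, 0.0000], [0.0000, 5.0000, 2.0000]].
det J = -24.0000.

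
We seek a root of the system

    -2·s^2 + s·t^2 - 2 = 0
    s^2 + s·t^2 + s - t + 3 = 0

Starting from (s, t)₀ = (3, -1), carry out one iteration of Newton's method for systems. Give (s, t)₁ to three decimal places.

At (3, -1): F = (-17.000, 19.000).
Jacobian J = [[-4·s + t^2, 2·s·t], [2·s + t^2 + 1, 2·s·t - 1]].
At the point, J = [[-11.000, -6.000], [8.000, -7.000]] (det J = 125.000).
Solving J·Δ = −F gives Δ = (-1.864, 0.584).
Then the next iterate is (s, t)₁ = (1.136, -0.416).

(1.136, -0.416)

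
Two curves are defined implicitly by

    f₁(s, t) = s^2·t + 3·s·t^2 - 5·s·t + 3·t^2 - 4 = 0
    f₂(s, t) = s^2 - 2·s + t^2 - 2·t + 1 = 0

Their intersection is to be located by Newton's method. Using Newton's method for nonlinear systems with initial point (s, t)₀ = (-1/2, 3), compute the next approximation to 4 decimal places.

At (-1/2, 3): F = (17.7500, 5.2500).
Jacobian J = [[2·s·t + 3·t^2 - 5·t, s^2 + 6·s·t - 5·s + 6·t], [2·s - 2, 2·t - 2]].
At the point, J = [[9.0000, 11.7500], [-3.0000, 4.0000]] (det J = 71.2500).
Solving J·Δ = −F gives Δ = (-0.1307, -1.4105).
Then the next iterate is (s, t)₁ = (-0.6307, 1.5895).

(-0.6307, 1.5895)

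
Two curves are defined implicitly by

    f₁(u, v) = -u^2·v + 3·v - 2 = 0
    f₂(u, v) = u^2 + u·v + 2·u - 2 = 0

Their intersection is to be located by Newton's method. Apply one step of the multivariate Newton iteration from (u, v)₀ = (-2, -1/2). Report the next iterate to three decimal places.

(-3.333, 0.667)

At (-2, -1/2): F = (-1.500, -1.000).
Jacobian J = [[-2·u·v, -u^2 + 3], [2·u + v + 2, u]].
At the point, J = [[-2.000, -1.000], [-2.500, -2.000]] (det J = 1.500).
Solving J·Δ = −F gives Δ = (-1.333, 1.167).
Then the next iterate is (u, v)₁ = (-3.333, 0.667).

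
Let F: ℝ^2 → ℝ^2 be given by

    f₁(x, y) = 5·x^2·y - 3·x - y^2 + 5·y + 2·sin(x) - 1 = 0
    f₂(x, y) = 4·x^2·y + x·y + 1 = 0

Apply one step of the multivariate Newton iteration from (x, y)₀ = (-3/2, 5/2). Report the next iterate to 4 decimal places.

(-8.5165, -25.8604)

At (-3/2, 5/2): F = (35.880010, 19.7500).
Jacobian J = [[10·x·y + 2·cos(x) - 3, 5·x^2 - 2·y + 5], [8·x·y + y, 4·x^2 + x]].
At the point, J = [[-40.358526, 11.2500], [-27.5000, 7.5000]] (det J = 6.686058).
Solving J·Δ = −F gives Δ = (-7.0165, -28.3604).
Then the next iterate is (x, y)₁ = (-8.5165, -25.8604).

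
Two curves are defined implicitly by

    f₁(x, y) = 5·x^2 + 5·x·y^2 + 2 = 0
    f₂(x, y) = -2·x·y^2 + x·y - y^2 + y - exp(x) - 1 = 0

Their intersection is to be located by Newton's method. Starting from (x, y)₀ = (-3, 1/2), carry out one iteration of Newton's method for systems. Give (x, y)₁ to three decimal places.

(-1.646, 0.789)

At (-3, 1/2): F = (43.250, -0.79979).
Jacobian J = [[10·x + 5·y^2, 10·x·y], [-2·y^2 + y - exp(x), -4·x·y + x - 2·y + 1]].
At the point, J = [[-28.750, -15.000], [-0.04979, 3.000]] (det J = -86.99681).
Solving J·Δ = −F gives Δ = (1.354, 0.289).
Then the next iterate is (x, y)₁ = (-1.646, 0.789).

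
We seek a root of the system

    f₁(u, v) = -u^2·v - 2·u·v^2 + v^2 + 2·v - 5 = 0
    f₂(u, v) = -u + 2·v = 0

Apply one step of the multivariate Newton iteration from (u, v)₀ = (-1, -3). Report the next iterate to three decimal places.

At (-1, -3): F = (19.000, -5.000).
Jacobian J = [[-2·u·v - 2·v^2, -u^2 - 4·u·v + 2·v + 2], [-1, 2]].
At the point, J = [[-24.000, -17.000], [-1.000, 2.000]] (det J = -65.000).
Solving J·Δ = −F gives Δ = (-0.723, 2.138).
Then the next iterate is (u, v)₁ = (-1.723, -0.862).

(-1.723, -0.862)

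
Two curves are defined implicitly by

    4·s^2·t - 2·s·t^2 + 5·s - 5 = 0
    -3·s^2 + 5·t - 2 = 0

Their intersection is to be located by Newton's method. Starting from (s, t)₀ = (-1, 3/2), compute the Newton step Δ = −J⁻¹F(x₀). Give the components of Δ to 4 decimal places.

(-0.1915, -0.2702)

At (-1, 3/2): F = (0.5000, 2.5000).
Jacobian J = [[8·s·t - 2·t^2 + 5, 4·s^2 - 4·s·t], [-6·s, 5]].
At the point, J = [[-11.5000, 10.0000], [6.0000, 5.0000]] (det J = -117.5000).
Solving J·Δ = −F gives Δ = (-0.1915, -0.2702).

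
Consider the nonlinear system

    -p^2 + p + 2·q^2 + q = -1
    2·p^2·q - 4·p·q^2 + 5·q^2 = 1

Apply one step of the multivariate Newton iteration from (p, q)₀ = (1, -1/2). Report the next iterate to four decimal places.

(0.8125, 0.6875)

At (1, -1/2): F = (1.0000, -1.7500).
Jacobian J = [[-2·p + 1, 4·q + 1], [4·p·q - 4·q^2, 2·p^2 - 8·p·q + 10·q]].
At the point, J = [[-1.0000, -1.0000], [-3.0000, 1.0000]] (det J = -4.0000).
Solving J·Δ = −F gives Δ = (-0.1875, 1.1875).
Then the next iterate is (p, q)₁ = (0.8125, 0.6875).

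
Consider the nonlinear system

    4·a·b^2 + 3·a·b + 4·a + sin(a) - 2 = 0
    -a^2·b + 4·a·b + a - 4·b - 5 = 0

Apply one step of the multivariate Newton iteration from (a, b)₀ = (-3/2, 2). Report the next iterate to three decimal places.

At (-3/2, 2): F = (-41.99749, -31.000).
Jacobian J = [[4·b^2 + 3·b + cos(a) + 4, 8·a·b + 3·a], [-2·a·b + 4·b + 1, -a^2 + 4·a - 4]].
At the point, J = [[26.07074, -28.500], [15.000, -12.250]] (det J = 108.13347).
Solving J·Δ = −F gives Δ = (3.413, 1.648).
Then the next iterate is (a, b)₁ = (1.913, 3.648).

(1.913, 3.648)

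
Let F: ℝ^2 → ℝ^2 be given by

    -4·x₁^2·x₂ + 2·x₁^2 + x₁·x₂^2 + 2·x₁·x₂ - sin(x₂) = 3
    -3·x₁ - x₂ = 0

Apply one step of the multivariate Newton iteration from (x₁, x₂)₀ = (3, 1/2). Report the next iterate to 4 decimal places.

At (3, 1/2): F = (0.270574, -9.5000).
Jacobian J = [[-8·x₁·x₂ + 4·x₁ + x₂^2 + 2·x₂, -4·x₁^2 + 2·x₁·x₂ + 2·x₁ - cos(x₂)], [-3, -1]].
At the point, J = [[1.2500, -27.877583], [-3.0000, -1.0000]] (det J = -84.882748).
Solving J·Δ = −F gives Δ = (-3.1232, -0.1303).
Then the next iterate is (x₁, x₂)₁ = (-0.1232, 0.3697).

(-0.1232, 0.3697)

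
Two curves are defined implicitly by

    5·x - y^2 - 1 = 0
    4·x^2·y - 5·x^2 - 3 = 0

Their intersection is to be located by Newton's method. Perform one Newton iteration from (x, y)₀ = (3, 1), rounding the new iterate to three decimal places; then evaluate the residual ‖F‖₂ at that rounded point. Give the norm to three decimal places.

3.182

At (3, 1): F = (13.000, -12.000).
Jacobian J = [[5, -2·y], [8·x·y - 10·x, 4·x^2]].
At the point, J = [[5.000, -2.000], [-6.000, 36.000]] (det J = 168.000).
Solving J·Δ = −F gives Δ = (-2.643, -0.107).
Then the next iterate is (x, y)₁ = (0.357, 0.893).
Re-evaluating at (0.357, 0.893): F = (-0.01245, -3.18200), so ‖F‖₂ = 3.182.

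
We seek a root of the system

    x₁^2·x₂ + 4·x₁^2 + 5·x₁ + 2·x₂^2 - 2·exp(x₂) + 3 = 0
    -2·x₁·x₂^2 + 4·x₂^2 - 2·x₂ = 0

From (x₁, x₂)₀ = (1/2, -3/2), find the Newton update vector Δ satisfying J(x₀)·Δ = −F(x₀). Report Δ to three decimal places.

(-0.467, 1.077)

At (1/2, -3/2): F = (10.17874, 9.750).
Jacobian J = [[2·x₁·x₂ + 8·x₁ + 5, x₁^2 + 4·x₂ - 2·exp(x₂)], [-2·x₂^2, -4·x₁·x₂ + 8·x₂ - 2]].
At the point, J = [[7.500, -6.19626], [-4.500, -11.000]] (det J = -110.38317).
Solving J·Δ = −F gives Δ = (-0.467, 1.077).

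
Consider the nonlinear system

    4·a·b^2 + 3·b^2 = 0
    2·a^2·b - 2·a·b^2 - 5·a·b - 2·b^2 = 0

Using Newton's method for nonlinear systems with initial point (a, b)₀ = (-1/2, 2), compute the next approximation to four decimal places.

(-0.3333, 0.3333)

At (-1/2, 2): F = (4.0000, 2.0000).
Jacobian J = [[4·b^2, 8·a·b + 6·b], [4·a·b - 2·b^2 - 5·b, 2·a^2 - 4·a·b - 5·a - 4·b]].
At the point, J = [[16.0000, 4.0000], [-22.0000, -1.0000]] (det J = 72.0000).
Solving J·Δ = −F gives Δ = (0.1667, -1.6667).
Then the next iterate is (a, b)₁ = (-0.3333, 0.3333).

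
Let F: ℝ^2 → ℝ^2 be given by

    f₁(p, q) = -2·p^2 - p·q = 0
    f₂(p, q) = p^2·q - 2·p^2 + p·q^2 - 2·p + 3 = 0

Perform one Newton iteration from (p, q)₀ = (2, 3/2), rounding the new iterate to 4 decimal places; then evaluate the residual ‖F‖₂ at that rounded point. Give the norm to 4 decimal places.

At (2, 3/2): F = (-11.0000, 1.5000).
Jacobian J = [[-4·p - q, -p], [2·p·q - 4·p + q^2 - 2, p^2 + 2·p·q]].
At the point, J = [[-9.5000, -2.0000], [-1.7500, 10.0000]] (det J = -98.5000).
Solving J·Δ = −F gives Δ = (-1.0863, -0.3401).
Then the next iterate is (p, q)₁ = (0.9137, 1.1599).
Re-evaluating at (0.9137, 1.1599): F = (-2.729496, 1.700507), so ‖F‖₂ = 3.2159.

3.2159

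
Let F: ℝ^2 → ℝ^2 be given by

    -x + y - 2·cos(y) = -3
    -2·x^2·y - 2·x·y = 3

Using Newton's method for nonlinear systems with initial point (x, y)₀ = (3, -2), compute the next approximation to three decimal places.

At (3, -2): F = (-1.16771, 45.000).
Jacobian J = [[-1, 2·sin(y) + 1], [-4·x·y - 2·y, -2·x^2 - 2·x]].
At the point, J = [[-1.000, -0.81859], [28.000, -24.000]] (det J = 46.92066).
Solving J·Δ = −F gives Δ = (-1.382, 0.262).
Then the next iterate is (x, y)₁ = (1.618, -1.738).

(1.618, -1.738)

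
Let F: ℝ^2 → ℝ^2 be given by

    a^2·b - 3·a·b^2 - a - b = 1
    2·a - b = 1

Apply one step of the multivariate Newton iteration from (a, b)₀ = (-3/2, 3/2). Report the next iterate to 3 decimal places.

(2.478, 3.957)

At (-3/2, 3/2): F = (12.500, -5.500).
Jacobian J = [[2·a·b - 3·b^2 - 1, a^2 - 6·a·b - 1], [2, -1]].
At the point, J = [[-12.250, 14.750], [2.000, -1.000]] (det J = -17.250).
Solving J·Δ = −F gives Δ = (3.978, 2.457).
Then the next iterate is (a, b)₁ = (2.478, 3.957).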